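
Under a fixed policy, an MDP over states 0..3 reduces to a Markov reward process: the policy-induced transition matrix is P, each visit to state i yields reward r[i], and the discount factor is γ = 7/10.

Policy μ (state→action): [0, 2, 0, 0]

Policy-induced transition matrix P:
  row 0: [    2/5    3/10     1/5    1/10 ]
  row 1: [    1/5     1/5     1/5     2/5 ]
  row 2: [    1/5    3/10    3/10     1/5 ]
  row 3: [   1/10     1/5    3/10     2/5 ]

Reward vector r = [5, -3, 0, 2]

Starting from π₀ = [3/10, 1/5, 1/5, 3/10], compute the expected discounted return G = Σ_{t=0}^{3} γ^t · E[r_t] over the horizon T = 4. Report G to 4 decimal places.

t=0: π = [0.3000, 0.2000, 0.2000, 0.3000], E[r] = 1.5000, γ^t·E[r] = 1.500000, running G = 1.500000
t=1: π = [0.2300, 0.2500, 0.2500, 0.2700], E[r] = 0.9400, γ^t·E[r] = 0.658000, running G = 2.158000
t=2: π = [0.2190, 0.2480, 0.2520, 0.2810], E[r] = 0.9130, γ^t·E[r] = 0.447370, running G = 2.605370
t=3: π = [0.2157, 0.2471, 0.2533, 0.2839], E[r] = 0.9050, γ^t·E[r] = 0.310415, running G = 2.915785

G = 2.9158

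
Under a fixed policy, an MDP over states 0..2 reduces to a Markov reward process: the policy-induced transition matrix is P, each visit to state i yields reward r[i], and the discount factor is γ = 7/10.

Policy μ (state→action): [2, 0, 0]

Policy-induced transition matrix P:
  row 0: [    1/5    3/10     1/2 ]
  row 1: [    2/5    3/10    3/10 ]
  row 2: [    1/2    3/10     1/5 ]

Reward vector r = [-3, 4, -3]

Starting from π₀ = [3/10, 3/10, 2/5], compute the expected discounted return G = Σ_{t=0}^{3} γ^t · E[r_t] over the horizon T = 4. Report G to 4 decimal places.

G = -2.2797

t=0: π = [0.3000, 0.3000, 0.4000], E[r] = -0.9000, γ^t·E[r] = -0.900000, running G = -0.900000
t=1: π = [0.3800, 0.3000, 0.3200], E[r] = -0.9000, γ^t·E[r] = -0.630000, running G = -1.530000
t=2: π = [0.3560, 0.3000, 0.3440], E[r] = -0.9000, γ^t·E[r] = -0.441000, running G = -1.971000
t=3: π = [0.3632, 0.3000, 0.3368], E[r] = -0.9000, γ^t·E[r] = -0.308700, running G = -2.279700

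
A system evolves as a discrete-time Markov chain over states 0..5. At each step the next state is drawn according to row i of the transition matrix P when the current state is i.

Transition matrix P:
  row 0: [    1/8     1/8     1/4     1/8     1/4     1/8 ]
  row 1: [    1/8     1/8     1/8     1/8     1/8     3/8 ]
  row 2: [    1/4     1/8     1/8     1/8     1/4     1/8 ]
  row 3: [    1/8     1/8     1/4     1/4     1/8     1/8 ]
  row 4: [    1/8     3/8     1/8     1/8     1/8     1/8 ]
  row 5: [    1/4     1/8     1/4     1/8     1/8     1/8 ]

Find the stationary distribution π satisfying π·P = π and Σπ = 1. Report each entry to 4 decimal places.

Balance equations π_j = Σ_i π_i·P[i][j]:
  π_0 = 1/8·π_0 + 1/8·π_1 + 1/4·π_2 + 1/8·π_3 + 1/8·π_4 + 1/4·π_5
  π_1 = 1/8·π_0 + 1/8·π_1 + 1/8·π_2 + 1/8·π_3 + 3/8·π_4 + 1/8·π_5
  π_2 = 1/4·π_0 + 1/8·π_1 + 1/8·π_2 + 1/4·π_3 + 1/8·π_4 + 1/4·π_5
  π_3 = 1/8·π_0 + 1/8·π_1 + 1/8·π_2 + 1/4·π_3 + 1/8·π_4 + 1/8·π_5
  π_4 = 1/4·π_0 + 1/8·π_1 + 1/4·π_2 + 1/8·π_3 + 1/8·π_4 + 1/8·π_5
  normalize: π_0 + π_1 + π_2 + π_3 + π_4 + π_5 = 1
Solving the linear system gives exactly π = [1586/9387, 349/2086, 1735/9387, 1/7, 353/2086, 174/1043].

π = [0.1690, 0.1673, 0.1848, 0.1429, 0.1692, 0.1668]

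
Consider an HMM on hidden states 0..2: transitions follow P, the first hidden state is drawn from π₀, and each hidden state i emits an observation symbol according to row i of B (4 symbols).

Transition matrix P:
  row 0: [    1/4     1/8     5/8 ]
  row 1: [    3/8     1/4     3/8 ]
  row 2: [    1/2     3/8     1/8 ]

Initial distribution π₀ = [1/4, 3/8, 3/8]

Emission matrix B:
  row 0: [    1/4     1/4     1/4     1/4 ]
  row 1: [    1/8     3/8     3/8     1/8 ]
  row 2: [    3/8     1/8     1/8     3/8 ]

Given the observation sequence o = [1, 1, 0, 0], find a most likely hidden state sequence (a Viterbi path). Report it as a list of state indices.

path = [1, 0, 2, 0]

t=0: δ = [6.250e-02, 1.406e-01, 4.688e-02]  (obs o_0=1)
t=1: δ = [1.318e-02, 1.318e-02, 6.592e-03]  ψ = [1, 1, 1]  (obs o_1=1)
t=2: δ = [1.236e-03, 4.120e-04, 3.090e-03]  ψ = [1, 1, 0]  (obs o_2=0)
t=3: δ = [3.862e-04, 1.448e-04, 2.897e-04]  ψ = [2, 2, 0]  (obs o_3=0)
backtrack: best end state = 0; path = [1, 0, 2, 0]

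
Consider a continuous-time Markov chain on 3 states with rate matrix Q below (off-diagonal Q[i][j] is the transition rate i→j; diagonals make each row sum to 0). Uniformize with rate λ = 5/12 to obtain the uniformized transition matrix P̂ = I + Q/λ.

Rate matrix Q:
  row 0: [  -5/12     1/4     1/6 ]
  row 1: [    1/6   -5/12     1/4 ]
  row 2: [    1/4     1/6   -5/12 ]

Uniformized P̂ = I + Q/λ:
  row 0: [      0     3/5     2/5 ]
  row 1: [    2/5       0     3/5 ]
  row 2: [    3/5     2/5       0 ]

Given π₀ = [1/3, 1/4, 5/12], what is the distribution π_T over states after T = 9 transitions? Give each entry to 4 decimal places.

t=0: π = [0.3333, 0.2500, 0.4167]
t=1: π = [0.3500, 0.3667, 0.2833]
t=2: π = [0.3167, 0.3233, 0.3600]
t=3: π = [0.3453, 0.3340, 0.3207]
t=4: π = [0.3260, 0.3355, 0.3385]
t=5: π = [0.3373, 0.3310, 0.3317]
t=6: π = [0.3314, 0.3351, 0.3335]
t=7: π = [0.3341, 0.3323, 0.3336]
t=8: π = [0.3331, 0.3339, 0.3330]
t=9: π = [0.3334, 0.3330, 0.3336]

π = [0.3334, 0.3330, 0.3336]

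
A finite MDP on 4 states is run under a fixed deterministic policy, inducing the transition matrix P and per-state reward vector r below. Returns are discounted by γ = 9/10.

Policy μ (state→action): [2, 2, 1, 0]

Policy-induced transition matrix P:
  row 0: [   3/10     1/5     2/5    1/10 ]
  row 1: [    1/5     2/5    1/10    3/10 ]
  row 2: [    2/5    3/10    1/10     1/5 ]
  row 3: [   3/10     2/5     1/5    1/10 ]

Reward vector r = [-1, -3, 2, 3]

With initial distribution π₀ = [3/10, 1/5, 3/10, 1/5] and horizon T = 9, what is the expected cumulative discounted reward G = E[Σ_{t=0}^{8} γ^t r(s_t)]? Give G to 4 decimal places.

G = -1.1864

t=0: π = [0.3000, 0.2000, 0.3000, 0.2000], E[r] = 0.3000, γ^t·E[r] = 0.300000, running G = 0.300000
t=1: π = [0.3100, 0.3100, 0.2100, 0.1700], E[r] = -0.3100, γ^t·E[r] = -0.279000, running G = 0.021000
t=2: π = [0.2900, 0.3170, 0.2100, 0.1830], E[r] = -0.2720, γ^t·E[r] = -0.220320, running G = -0.199320
t=3: π = [0.2893, 0.3210, 0.2053, 0.1844], E[r] = -0.2885, γ^t·E[r] = -0.210317, running G = -0.409637
t=4: π = [0.2884, 0.3216, 0.2052, 0.1847], E[r] = -0.2886, γ^t·E[r] = -0.189357, running G = -0.598994
t=5: π = [0.2884, 0.3218, 0.2050, 0.1848], E[r] = -0.2892, γ^t·E[r] = -0.170767, running G = -0.769761
t=6: π = [0.2883, 0.3218, 0.2050, 0.1849], E[r] = -0.2892, γ^t·E[r] = -0.153715, running G = -0.923476
t=7: π = [0.2883, 0.3218, 0.2050, 0.1849], E[r] = -0.2893, γ^t·E[r] = -0.138356, running G = -1.061832
t=8: π = [0.2883, 0.3218, 0.2050, 0.1849], E[r] = -0.2893, γ^t·E[r] = -0.124521, running G = -1.186353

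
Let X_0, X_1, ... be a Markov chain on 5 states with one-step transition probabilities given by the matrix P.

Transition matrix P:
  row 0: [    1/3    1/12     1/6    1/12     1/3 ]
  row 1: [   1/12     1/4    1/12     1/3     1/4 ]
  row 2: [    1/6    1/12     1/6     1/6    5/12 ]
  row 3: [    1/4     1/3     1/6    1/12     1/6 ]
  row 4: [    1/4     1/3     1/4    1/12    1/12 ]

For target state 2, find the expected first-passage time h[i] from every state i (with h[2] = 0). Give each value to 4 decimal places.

h = [5.9310, 6.6141, 0.0000, 6.1449, 5.6722]

First-step conditioning: h[2] = 0; for i ≠ 2, h[i] = 1 + Σ_k P[i][k]·h[k].
  h[0] = 1 + 1/3·h[0] + 1/12·h[1] + 1/12·h[3] + 1/3·h[4]
  h[1] = 1 + 1/12·h[0] + 1/4·h[1] + 1/3·h[3] + 1/4·h[4]
  h[3] = 1 + 1/4·h[0] + 1/3·h[1] + 1/12·h[3] + 1/6·h[4]
  h[4] = 1 + 1/4·h[0] + 1/3·h[1] + 1/12·h[3] + 1/12·h[4]
Solving the 4×4 linear system over states ≠ 2 gives exactly h = [10314/1739, 11502/1739, 0, 10686/1739, 9864/1739] (h[2] = 0 is the target).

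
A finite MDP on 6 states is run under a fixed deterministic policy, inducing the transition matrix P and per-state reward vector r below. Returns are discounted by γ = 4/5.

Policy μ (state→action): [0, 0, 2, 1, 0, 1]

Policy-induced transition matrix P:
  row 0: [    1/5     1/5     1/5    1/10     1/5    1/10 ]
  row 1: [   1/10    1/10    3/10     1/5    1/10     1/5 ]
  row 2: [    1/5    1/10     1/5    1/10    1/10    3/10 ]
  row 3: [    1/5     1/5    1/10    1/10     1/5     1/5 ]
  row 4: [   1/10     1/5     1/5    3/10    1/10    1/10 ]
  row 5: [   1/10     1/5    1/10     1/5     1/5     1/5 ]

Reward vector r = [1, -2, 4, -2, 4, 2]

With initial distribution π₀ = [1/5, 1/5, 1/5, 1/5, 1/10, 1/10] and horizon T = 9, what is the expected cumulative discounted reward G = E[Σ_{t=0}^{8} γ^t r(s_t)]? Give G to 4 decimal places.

t=0: π = [0.2000, 0.2000, 0.2000, 0.2000, 0.1000, 0.1000], E[r] = 0.8000, γ^t·E[r] = 0.800000, running G = 0.800000
t=1: π = [0.1600, 0.1600, 0.1900, 0.1500, 0.1500, 0.1900], E[r] = 1.2800, γ^t·E[r] = 1.024000, running G = 1.824000
t=2: π = [0.1500, 0.1650, 0.1820, 0.1650, 0.1500, 0.1880], E[r] = 1.1940, γ^t·E[r] = 0.764160, running G = 2.588160
t=3: π = [0.1497, 0.1653, 0.1812, 0.1653, 0.1503, 0.1882], E[r] = 1.1909, γ^t·E[r] = 0.609741, running G = 3.197901
t=4: π = [0.1496, 0.1654, 0.1812, 0.1654, 0.1503, 0.1881], E[r] = 1.1903, γ^t·E[r] = 0.487563, running G = 3.685464
t=5: π = [0.1496, 0.1653, 0.1812, 0.1654, 0.1503, 0.1881], E[r] = 1.1903, γ^t·E[r] = 0.390051, running G = 4.075515
t=6: π = [0.1496, 0.1653, 0.1812, 0.1654, 0.1503, 0.1881], E[r] = 1.1903, γ^t·E[r] = 0.312041, running G = 4.387556
t=7: π = [0.1496, 0.1653, 0.1812, 0.1654, 0.1503, 0.1881], E[r] = 1.1903, γ^t·E[r] = 0.249633, running G = 4.637189
t=8: π = [0.1496, 0.1653, 0.1812, 0.1654, 0.1503, 0.1881], E[r] = 1.1903, γ^t·E[r] = 0.199706, running G = 4.836896

G = 4.8369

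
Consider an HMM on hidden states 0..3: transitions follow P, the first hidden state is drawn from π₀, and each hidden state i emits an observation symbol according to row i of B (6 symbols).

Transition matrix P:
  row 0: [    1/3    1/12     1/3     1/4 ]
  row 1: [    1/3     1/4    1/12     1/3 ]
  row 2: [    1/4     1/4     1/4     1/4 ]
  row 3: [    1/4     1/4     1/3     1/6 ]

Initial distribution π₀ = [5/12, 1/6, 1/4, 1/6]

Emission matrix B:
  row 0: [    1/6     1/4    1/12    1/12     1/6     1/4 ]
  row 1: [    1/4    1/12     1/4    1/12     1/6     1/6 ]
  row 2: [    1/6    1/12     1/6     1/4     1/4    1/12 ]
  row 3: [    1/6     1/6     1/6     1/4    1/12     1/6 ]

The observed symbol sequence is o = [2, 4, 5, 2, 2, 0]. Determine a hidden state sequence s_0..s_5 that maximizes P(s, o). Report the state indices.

path = [1, 0, 0, 2, 1, 1]

t=0: δ = [3.472e-02, 4.167e-02, 4.167e-02, 2.778e-02]  (obs o_0=2)
t=1: δ = [2.315e-03, 1.736e-03, 2.894e-03, 1.157e-03]  ψ = [1, 1, 0, 1]  (obs o_1=4)
t=2: δ = [1.929e-04, 1.206e-04, 6.430e-05, 1.206e-04]  ψ = [0, 2, 0, 2]  (obs o_2=5)
t=3: δ = [5.358e-06, 7.535e-06, 1.072e-05, 8.038e-06]  ψ = [0, 1, 0, 0]  (obs o_3=2)
t=4: δ = [2.233e-07, 6.698e-07, 4.465e-07, 4.465e-07]  ψ = [2, 2, 2, 2]  (obs o_4=2)
t=5: δ = [3.721e-08, 4.186e-08, 2.481e-08, 3.721e-08]  ψ = [1, 1, 3, 1]  (obs o_5=0)
backtrack: best end state = 1; path = [1, 0, 0, 2, 1, 1]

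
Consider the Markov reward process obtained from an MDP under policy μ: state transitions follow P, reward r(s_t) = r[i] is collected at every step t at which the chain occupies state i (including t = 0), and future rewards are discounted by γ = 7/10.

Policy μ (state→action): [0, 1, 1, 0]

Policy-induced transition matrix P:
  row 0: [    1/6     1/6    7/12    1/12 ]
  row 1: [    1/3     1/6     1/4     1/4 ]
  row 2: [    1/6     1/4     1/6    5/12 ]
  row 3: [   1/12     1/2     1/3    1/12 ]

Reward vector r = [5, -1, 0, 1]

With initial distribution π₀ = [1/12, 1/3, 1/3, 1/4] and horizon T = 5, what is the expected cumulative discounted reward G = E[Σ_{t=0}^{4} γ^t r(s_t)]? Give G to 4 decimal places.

t=0: π = [0.0833, 0.3333, 0.3333, 0.2500], E[r] = 0.3333, γ^t·E[r] = 0.333333, running G = 0.333333
t=1: π = [0.2014, 0.2778, 0.2708, 0.2500], E[r] = 0.9792, γ^t·E[r] = 0.685417, running G = 1.018750
t=2: π = [0.1921, 0.2726, 0.3154, 0.2199], E[r] = 0.9080, γ^t·E[r] = 0.444913, running G = 1.463663
t=3: π = [0.1938, 0.2663, 0.3061, 0.2339], E[r] = 0.9365, γ^t·E[r] = 0.321215, running G = 1.784878
t=4: π = [0.1916, 0.2701, 0.3086, 0.2297], E[r] = 0.9174, γ^t·E[r] = 0.220257, running G = 2.005135

G = 2.0051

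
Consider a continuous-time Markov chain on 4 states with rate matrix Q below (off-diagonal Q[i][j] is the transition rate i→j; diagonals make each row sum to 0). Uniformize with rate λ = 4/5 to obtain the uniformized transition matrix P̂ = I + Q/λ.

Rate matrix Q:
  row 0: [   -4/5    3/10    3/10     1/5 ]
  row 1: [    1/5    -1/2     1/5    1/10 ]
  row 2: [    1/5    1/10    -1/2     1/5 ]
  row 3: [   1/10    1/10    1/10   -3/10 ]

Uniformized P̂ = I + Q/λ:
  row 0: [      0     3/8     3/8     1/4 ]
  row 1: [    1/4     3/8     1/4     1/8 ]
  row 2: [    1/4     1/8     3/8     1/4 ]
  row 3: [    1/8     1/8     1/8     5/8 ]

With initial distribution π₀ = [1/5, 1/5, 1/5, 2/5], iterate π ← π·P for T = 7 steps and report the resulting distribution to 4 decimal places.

t=0: π = [0.2000, 0.2000, 0.2000, 0.4000]
t=1: π = [0.1500, 0.2250, 0.2500, 0.3750]
t=2: π = [0.1656, 0.2188, 0.2531, 0.3625]
t=3: π = [0.1633, 0.2211, 0.2570, 0.3586]
t=4: π = [0.1644, 0.2211, 0.2577, 0.3568]
t=5: π = [0.1643, 0.2214, 0.2582, 0.3562]
t=6: π = [0.1644, 0.2214, 0.2583, 0.3559]
t=7: π = [0.1644, 0.2215, 0.2583, 0.3558]

π = [0.1644, 0.2215, 0.2583, 0.3558]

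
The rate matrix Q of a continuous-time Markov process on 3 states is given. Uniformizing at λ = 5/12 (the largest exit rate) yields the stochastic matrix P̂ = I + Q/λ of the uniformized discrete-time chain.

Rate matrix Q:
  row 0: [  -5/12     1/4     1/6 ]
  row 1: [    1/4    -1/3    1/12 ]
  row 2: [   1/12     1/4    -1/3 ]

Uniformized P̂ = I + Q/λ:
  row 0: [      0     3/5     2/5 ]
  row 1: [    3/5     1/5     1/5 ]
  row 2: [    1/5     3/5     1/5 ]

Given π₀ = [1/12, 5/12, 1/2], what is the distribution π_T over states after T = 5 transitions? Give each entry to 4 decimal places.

t=0: π = [0.0833, 0.4167, 0.5000]
t=1: π = [0.3500, 0.4333, 0.2167]
t=2: π = [0.3033, 0.4267, 0.2700]
t=3: π = [0.3100, 0.4293, 0.2607]
t=4: π = [0.3097, 0.4283, 0.2620]
t=5: π = [0.3094, 0.4287, 0.2619]

π = [0.3094, 0.4287, 0.2619]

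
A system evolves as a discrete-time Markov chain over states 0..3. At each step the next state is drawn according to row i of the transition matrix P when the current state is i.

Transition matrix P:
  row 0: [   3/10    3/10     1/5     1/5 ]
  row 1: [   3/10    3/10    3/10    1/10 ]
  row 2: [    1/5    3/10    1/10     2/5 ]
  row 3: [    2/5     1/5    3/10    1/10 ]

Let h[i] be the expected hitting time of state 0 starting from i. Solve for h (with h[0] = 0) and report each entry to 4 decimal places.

h = [0.0000, 3.4188, 3.6182, 3.0769]

First-step conditioning: h[0] = 0; for i ≠ 0, h[i] = 1 + Σ_k P[i][k]·h[k].
  h[1] = 1 + 3/10·h[1] + 3/10·h[2] + 1/10·h[3]
  h[2] = 1 + 3/10·h[1] + 1/10·h[2] + 2/5·h[3]
  h[3] = 1 + 1/5·h[1] + 3/10·h[2] + 1/10·h[3]
Solving the 3×3 linear system over states ≠ 0 gives exactly h = [0, 400/117, 1270/351, 40/13] (h[0] = 0 is the target).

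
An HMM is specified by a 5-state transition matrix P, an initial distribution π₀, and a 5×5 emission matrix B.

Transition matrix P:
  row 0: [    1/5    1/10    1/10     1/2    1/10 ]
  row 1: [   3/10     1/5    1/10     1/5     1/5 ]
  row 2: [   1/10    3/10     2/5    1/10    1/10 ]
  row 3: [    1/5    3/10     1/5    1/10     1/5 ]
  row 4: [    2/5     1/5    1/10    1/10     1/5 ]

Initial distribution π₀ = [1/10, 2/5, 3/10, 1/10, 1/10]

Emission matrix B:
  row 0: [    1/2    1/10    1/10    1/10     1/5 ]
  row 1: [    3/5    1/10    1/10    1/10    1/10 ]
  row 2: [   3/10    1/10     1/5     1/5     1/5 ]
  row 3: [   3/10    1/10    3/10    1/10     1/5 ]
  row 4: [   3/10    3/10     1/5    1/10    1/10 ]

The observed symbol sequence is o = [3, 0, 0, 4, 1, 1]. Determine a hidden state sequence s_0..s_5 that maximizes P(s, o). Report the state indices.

t=0: δ = [1.000e-02, 4.000e-02, 6.000e-02, 1.000e-02, 1.000e-02]  (obs o_0=3)
t=1: δ = [6.000e-03, 1.080e-02, 7.200e-03, 2.400e-03, 2.400e-03]  ψ = [1, 2, 2, 1, 1]  (obs o_1=0)
t=2: δ = [1.620e-03, 1.296e-03, 8.640e-04, 9.000e-04, 6.480e-04]  ψ = [1, 1, 2, 0, 1]  (obs o_2=0)
t=3: δ = [7.776e-05, 2.700e-05, 6.912e-05, 1.620e-04, 2.592e-05]  ψ = [1, 3, 2, 0, 1]  (obs o_3=4)
t=4: δ = [3.240e-06, 4.860e-06, 3.240e-06, 3.888e-06, 9.720e-06]  ψ = [3, 3, 3, 0, 3]  (obs o_4=1)
t=5: δ = [3.888e-07, 1.944e-07, 1.296e-07, 1.620e-07, 5.832e-07]  ψ = [4, 4, 2, 0, 4]  (obs o_5=1)
backtrack: best end state = 4; path = [2, 1, 0, 3, 4, 4]

path = [2, 1, 0, 3, 4, 4]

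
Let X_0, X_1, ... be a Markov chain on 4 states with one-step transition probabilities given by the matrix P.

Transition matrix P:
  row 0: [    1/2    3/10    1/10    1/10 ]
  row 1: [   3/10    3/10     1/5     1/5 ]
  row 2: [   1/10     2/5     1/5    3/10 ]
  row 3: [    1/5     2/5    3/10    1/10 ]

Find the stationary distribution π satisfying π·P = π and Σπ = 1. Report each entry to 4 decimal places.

Balance equations π_j = Σ_i π_i·P[i][j]:
  π_0 = 1/2·π_0 + 3/10·π_1 + 1/10·π_2 + 1/5·π_3
  π_1 = 3/10·π_0 + 3/10·π_1 + 2/5·π_2 + 2/5·π_3
  π_2 = 1/10·π_0 + 1/5·π_1 + 1/5·π_2 + 3/10·π_3
  normalize: π_0 + π_1 + π_2 + π_3 = 1
Solving the linear system gives exactly π = [257/837, 281/837, 52/279, 143/837].

π = [0.3070, 0.3357, 0.1864, 0.1708]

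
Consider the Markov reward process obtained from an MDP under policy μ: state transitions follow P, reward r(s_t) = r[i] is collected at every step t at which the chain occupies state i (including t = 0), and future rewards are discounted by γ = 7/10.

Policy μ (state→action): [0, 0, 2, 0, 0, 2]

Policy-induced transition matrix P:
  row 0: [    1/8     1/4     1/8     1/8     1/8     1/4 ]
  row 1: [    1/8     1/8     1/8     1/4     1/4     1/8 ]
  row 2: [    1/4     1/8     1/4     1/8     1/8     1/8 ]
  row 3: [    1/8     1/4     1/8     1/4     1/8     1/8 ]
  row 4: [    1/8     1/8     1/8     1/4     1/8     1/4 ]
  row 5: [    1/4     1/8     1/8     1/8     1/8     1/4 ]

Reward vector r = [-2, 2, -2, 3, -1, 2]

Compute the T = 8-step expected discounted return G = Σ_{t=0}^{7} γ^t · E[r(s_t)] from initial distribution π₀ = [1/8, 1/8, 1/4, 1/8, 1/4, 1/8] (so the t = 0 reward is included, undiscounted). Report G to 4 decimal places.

t=0: π = [0.1250, 0.1250, 0.2500, 0.1250, 0.2500, 0.1250], E[r] = -0.1250, γ^t·E[r] = -0.125000, running G = -0.125000
t=1: π = [0.1719, 0.1563, 0.1563, 0.1875, 0.1406, 0.1875], E[r] = 0.4531, γ^t·E[r] = 0.317188, running G = 0.192188
t=2: π = [0.1680, 0.1699, 0.1445, 0.1855, 0.1445, 0.1875], E[r] = 0.5020, γ^t·E[r] = 0.245957, running G = 0.438145
t=3: π = [0.1665, 0.1692, 0.1431, 0.1875, 0.1462, 0.1875], E[r] = 0.5105, γ^t·E[r] = 0.175101, running G = 0.613245
t=4: π = [0.1663, 0.1693, 0.1429, 0.1879, 0.1461, 0.1875], E[r] = 0.5126, γ^t·E[r] = 0.123076, running G = 0.736322
t=5: π = [0.1663, 0.1693, 0.1429, 0.1879, 0.1462, 0.1875], E[r] = 0.5128, γ^t·E[r] = 0.086185, running G = 0.822506
t=6: π = [0.1663, 0.1693, 0.1429, 0.1879, 0.1462, 0.1875], E[r] = 0.5128, γ^t·E[r] = 0.060334, running G = 0.882840
t=7: π = [0.1663, 0.1693, 0.1429, 0.1879, 0.1462, 0.1875], E[r] = 0.5128, γ^t·E[r] = 0.042234, running G = 0.925074

G = 0.9251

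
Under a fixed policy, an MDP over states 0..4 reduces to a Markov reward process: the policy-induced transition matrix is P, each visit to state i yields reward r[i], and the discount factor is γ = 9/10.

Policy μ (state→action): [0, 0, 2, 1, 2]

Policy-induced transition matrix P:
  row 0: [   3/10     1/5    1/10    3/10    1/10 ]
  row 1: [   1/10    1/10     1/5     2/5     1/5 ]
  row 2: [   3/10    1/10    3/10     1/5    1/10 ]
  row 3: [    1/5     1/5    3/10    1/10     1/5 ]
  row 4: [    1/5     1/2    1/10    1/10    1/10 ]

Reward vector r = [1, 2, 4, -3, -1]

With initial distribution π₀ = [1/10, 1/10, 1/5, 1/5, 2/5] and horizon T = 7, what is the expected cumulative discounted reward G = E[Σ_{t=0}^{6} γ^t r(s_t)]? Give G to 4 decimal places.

G = 2.9428

t=0: π = [0.1000, 0.1000, 0.2000, 0.2000, 0.4000], E[r] = 0.1000, γ^t·E[r] = 0.100000, running G = 0.100000
t=1: π = [0.2200, 0.2900, 0.1900, 0.1700, 0.1300], E[r] = 0.9200, γ^t·E[r] = 0.828000, running G = 0.928000
t=2: π = [0.2120, 0.1910, 0.2010, 0.2500, 0.1460], E[r] = 0.5020, γ^t·E[r] = 0.406620, running G = 1.334620
t=3: π = [0.2222, 0.2046, 0.2093, 0.2198, 0.1441], E[r] = 0.6651, γ^t·E[r] = 0.484858, running G = 1.819478
t=4: π = [0.2227, 0.2018, 0.2063, 0.2268, 0.1424], E[r] = 0.6288, γ^t·E[r] = 0.412556, running G = 2.232034
t=5: π = [0.2227, 0.2019, 0.2068, 0.2257, 0.1429], E[r] = 0.6337, γ^t·E[r] = 0.374194, running G = 2.606227
t=6: π = [0.2228, 0.2020, 0.2067, 0.2258, 0.1428], E[r] = 0.6333, γ^t·E[r] = 0.336588, running G = 2.942815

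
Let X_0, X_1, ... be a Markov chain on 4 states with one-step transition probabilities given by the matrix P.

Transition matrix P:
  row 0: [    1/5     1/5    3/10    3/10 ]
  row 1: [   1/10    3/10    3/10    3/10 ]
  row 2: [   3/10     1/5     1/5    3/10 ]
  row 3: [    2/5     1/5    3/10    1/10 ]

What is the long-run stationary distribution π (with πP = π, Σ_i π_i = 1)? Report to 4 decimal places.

π = [0.2551, 0.2222, 0.2727, 0.2500]

Balance equations π_j = Σ_i π_i·P[i][j]:
  π_0 = 1/5·π_0 + 1/10·π_1 + 3/10·π_2 + 2/5·π_3
  π_1 = 1/5·π_0 + 3/10·π_1 + 1/5·π_2 + 1/5·π_3
  π_2 = 3/10·π_0 + 3/10·π_1 + 1/5·π_2 + 3/10·π_3
  normalize: π_0 + π_1 + π_2 + π_3 = 1
Solving the linear system gives exactly π = [101/396, 2/9, 3/11, 1/4].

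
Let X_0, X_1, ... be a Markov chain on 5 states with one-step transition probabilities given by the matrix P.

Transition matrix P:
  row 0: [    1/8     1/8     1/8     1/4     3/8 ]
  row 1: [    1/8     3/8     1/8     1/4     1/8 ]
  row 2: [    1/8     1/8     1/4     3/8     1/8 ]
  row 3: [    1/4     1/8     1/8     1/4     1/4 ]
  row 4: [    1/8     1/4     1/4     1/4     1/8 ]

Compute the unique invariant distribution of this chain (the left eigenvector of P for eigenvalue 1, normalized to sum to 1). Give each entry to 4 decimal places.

π = [0.1589, 0.1998, 0.1712, 0.2714, 0.1987]

Balance equations π_j = Σ_i π_i·P[i][j]:
  π_0 = 1/8·π_0 + 1/8·π_1 + 1/8·π_2 + 1/4·π_3 + 1/8·π_4
  π_1 = 1/8·π_0 + 3/8·π_1 + 1/8·π_2 + 1/8·π_3 + 1/4·π_4
  π_2 = 1/8·π_0 + 1/8·π_1 + 1/4·π_2 + 1/8·π_3 + 1/4·π_4
  π_3 = 1/4·π_0 + 1/4·π_1 + 3/8·π_2 + 1/4·π_3 + 1/4·π_4
  normalize: π_0 + π_1 + π_2 + π_3 + π_4 = 1
Solving the linear system gives exactly π = [284/1787, 357/1787, 306/1787, 485/1787, 355/1787].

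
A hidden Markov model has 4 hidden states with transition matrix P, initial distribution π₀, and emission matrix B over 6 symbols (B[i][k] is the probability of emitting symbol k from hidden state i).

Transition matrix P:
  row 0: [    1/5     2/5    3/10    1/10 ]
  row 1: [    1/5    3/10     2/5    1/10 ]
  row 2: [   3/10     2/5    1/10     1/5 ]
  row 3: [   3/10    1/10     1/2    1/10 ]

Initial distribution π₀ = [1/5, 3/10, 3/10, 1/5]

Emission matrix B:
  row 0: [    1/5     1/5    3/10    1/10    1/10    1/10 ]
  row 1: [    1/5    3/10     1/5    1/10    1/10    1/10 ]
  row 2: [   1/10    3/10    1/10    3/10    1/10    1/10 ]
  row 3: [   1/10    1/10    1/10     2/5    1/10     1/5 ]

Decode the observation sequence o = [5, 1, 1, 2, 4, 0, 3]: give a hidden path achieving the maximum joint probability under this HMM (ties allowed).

t=0: δ = [2.000e-02, 3.000e-02, 3.000e-02, 4.000e-02]  (obs o_0=5)
t=1: δ = [2.400e-03, 3.600e-03, 6.000e-03, 6.000e-04]  ψ = [3, 2, 3, 2]  (obs o_1=1)
t=2: δ = [3.600e-04, 7.200e-04, 4.320e-04, 1.200e-04]  ψ = [2, 2, 1, 2]  (obs o_2=1)
t=3: δ = [4.320e-05, 4.320e-05, 2.880e-05, 8.640e-06]  ψ = [1, 1, 1, 2]  (obs o_3=2)
t=4: δ = [8.640e-07, 1.728e-06, 1.728e-06, 5.760e-07]  ψ = [0, 0, 1, 2]  (obs o_4=4)
t=5: δ = [1.037e-07, 1.382e-07, 6.912e-08, 3.456e-08]  ψ = [2, 2, 1, 2]  (obs o_5=0)
t=6: δ = [2.765e-09, 4.147e-09, 1.659e-08, 5.530e-09]  ψ = [1, 0, 1, 1]  (obs o_6=3)
backtrack: best end state = 2; path = [3, 2, 1, 1, 2, 1, 2]

path = [3, 2, 1, 1, 2, 1, 2]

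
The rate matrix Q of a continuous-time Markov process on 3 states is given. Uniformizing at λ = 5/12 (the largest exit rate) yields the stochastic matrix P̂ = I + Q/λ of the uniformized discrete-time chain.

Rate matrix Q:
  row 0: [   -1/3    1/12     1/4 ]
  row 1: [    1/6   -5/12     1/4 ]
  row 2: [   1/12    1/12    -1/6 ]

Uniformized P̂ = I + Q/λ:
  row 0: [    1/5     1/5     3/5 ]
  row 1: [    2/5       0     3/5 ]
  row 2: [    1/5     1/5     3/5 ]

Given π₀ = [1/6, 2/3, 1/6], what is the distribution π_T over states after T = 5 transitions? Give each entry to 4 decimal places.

π = [0.2335, 0.1665, 0.6000]

t=0: π = [0.1667, 0.6667, 0.1667]
t=1: π = [0.3333, 0.0667, 0.6000]
t=2: π = [0.2133, 0.1867, 0.6000]
t=3: π = [0.2373, 0.1627, 0.6000]
t=4: π = [0.2325, 0.1675, 0.6000]
t=5: π = [0.2335, 0.1665, 0.6000]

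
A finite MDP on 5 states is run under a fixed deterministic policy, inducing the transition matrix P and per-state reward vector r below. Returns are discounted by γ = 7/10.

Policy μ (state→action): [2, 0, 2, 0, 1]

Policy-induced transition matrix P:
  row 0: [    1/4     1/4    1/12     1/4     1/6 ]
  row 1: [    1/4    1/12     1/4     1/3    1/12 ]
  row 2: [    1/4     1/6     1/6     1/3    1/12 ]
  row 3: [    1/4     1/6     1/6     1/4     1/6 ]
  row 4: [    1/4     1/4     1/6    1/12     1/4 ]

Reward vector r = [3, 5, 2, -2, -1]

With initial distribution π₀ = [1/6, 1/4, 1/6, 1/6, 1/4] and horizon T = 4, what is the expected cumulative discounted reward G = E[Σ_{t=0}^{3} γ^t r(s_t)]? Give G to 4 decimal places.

t=0: π = [0.1667, 0.2500, 0.1667, 0.1667, 0.2500], E[r] = 1.5000, γ^t·E[r] = 1.500000, running G = 1.500000
t=1: π = [0.2500, 0.1806, 0.1736, 0.2431, 0.1528], E[r] = 1.3611, γ^t·E[r] = 0.952778, running G = 2.452778
t=2: π = [0.2500, 0.1852, 0.1609, 0.2541, 0.1499], E[r] = 1.3397, γ^t·E[r] = 0.656453, running G = 3.109230
t=3: π = [0.2500, 0.1846, 0.1613, 0.2539, 0.1503], E[r] = 1.3373, γ^t·E[r] = 0.458690, running G = 3.567920

G = 3.5679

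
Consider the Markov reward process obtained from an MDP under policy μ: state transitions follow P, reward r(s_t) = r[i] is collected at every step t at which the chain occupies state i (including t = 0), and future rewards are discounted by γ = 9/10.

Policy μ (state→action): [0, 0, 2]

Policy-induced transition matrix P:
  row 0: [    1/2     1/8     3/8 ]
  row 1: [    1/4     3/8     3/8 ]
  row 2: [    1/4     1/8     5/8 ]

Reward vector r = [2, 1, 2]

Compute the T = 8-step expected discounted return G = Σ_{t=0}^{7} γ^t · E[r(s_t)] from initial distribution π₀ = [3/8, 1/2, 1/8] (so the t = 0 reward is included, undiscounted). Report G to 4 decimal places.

G = 10.0113

t=0: π = [0.3750, 0.5000, 0.1250], E[r] = 1.5000, γ^t·E[r] = 1.500000, running G = 1.500000
t=1: π = [0.3438, 0.2500, 0.4063], E[r] = 1.7500, γ^t·E[r] = 1.575000, running G = 3.075000
t=2: π = [0.3359, 0.1875, 0.4766], E[r] = 1.8125, γ^t·E[r] = 1.468125, running G = 4.543125
t=3: π = [0.3340, 0.1719, 0.4941], E[r] = 1.8281, γ^t·E[r] = 1.332703, running G = 5.875828
t=4: π = [0.3335, 0.1680, 0.4985], E[r] = 1.8320, γ^t·E[r] = 1.201996, running G = 7.077824
t=5: π = [0.3334, 0.1670, 0.4996], E[r] = 1.8330, γ^t·E[r] = 1.082373, running G = 8.160197
t=6: π = [0.3333, 0.1667, 0.4999], E[r] = 1.8333, γ^t·E[r] = 0.974265, running G = 9.134462
t=7: π = [0.3333, 0.1667, 0.5000], E[r] = 1.8333, γ^t·E[r] = 0.876868, running G = 10.011330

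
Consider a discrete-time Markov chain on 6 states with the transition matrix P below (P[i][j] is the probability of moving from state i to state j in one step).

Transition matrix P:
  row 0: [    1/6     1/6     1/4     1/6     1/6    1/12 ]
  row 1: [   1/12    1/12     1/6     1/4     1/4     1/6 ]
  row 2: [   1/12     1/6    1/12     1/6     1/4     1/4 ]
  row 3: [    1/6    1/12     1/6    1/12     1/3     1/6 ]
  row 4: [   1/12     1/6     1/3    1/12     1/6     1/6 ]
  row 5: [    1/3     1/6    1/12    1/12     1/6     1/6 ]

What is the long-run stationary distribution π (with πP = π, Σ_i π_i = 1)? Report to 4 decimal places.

Balance equations π_j = Σ_i π_i·P[i][j]:
  π_0 = 1/6·π_0 + 1/12·π_1 + 1/12·π_2 + 1/6·π_3 + 1/12·π_4 + 1/3·π_5
  π_1 = 1/6·π_0 + 1/12·π_1 + 1/6·π_2 + 1/12·π_3 + 1/6·π_4 + 1/6·π_5
  π_2 = 1/4·π_0 + 1/6·π_1 + 1/12·π_2 + 1/6·π_3 + 1/3·π_4 + 1/12·π_5
  π_3 = 1/6·π_0 + 1/4·π_1 + 1/6·π_2 + 1/12·π_3 + 1/12·π_4 + 1/12·π_5
  π_4 = 1/6·π_0 + 1/4·π_1 + 1/4·π_2 + 1/3·π_3 + 1/6·π_4 + 1/6·π_5
  normalize: π_0 + π_1 + π_2 + π_3 + π_4 + π_5 = 1
Solving the linear system gives exactly π = [397/2656, 381/2656, 493/2656, 359/2656, 863/3984, 169/996].

π = [0.1495, 0.1434, 0.1856, 0.1352, 0.2166, 0.1697]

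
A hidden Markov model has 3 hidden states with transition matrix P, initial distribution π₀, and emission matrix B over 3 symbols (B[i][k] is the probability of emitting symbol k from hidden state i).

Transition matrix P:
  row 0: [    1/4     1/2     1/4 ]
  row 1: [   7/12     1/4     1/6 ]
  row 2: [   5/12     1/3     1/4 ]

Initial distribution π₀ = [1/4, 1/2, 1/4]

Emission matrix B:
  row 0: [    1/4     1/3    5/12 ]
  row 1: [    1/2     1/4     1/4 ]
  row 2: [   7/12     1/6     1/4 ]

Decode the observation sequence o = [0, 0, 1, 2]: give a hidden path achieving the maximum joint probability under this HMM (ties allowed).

path = [1, 0, 1, 0]

t=0: δ = [6.250e-02, 2.500e-01, 1.458e-01]  (obs o_0=0)
t=1: δ = [3.646e-02, 3.125e-02, 2.431e-02]  ψ = [1, 1, 1]  (obs o_1=0)
t=2: δ = [6.076e-03, 4.557e-03, 1.519e-03]  ψ = [1, 0, 0]  (obs o_2=1)
t=3: δ = [1.108e-03, 7.595e-04, 3.798e-04]  ψ = [1, 0, 0]  (obs o_3=2)
backtrack: best end state = 0; path = [1, 0, 1, 0]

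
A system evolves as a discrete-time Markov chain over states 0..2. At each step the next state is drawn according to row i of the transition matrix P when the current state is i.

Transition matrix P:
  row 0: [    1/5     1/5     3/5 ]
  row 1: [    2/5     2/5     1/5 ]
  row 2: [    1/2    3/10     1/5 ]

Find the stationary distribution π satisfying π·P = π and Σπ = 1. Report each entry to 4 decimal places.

Balance equations π_j = Σ_i π_i·P[i][j]:
  π_0 = 1/5·π_0 + 2/5·π_1 + 1/2·π_2
  π_1 = 1/5·π_0 + 2/5·π_1 + 3/10·π_2
  normalize: π_0 + π_1 + π_2 = 1
Solving the linear system gives exactly π = [21/58, 17/58, 10/29].

π = [0.3621, 0.2931, 0.3448]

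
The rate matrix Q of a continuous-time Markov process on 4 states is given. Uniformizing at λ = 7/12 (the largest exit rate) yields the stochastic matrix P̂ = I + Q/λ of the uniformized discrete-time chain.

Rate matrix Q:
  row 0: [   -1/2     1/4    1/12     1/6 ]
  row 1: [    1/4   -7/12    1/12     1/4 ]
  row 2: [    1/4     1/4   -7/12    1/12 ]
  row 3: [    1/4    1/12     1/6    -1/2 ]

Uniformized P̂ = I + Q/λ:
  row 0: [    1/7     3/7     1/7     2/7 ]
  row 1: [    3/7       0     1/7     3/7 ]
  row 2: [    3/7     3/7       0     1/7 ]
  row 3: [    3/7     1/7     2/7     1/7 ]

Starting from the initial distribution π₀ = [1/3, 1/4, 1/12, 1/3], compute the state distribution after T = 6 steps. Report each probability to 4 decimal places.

π = [0.3333, 0.2477, 0.1577, 0.2613]

t=0: π = [0.3333, 0.2500, 0.0833, 0.3333]
t=1: π = [0.3333, 0.2262, 0.1786, 0.2619]
t=2: π = [0.3333, 0.2568, 0.1548, 0.2551]
t=3: π = [0.3333, 0.2456, 0.1572, 0.2638]
t=4: π = [0.3333, 0.2479, 0.1581, 0.2607]
t=5: π = [0.3333, 0.2478, 0.1575, 0.2613]
t=6: π = [0.3333, 0.2477, 0.1577, 0.2613]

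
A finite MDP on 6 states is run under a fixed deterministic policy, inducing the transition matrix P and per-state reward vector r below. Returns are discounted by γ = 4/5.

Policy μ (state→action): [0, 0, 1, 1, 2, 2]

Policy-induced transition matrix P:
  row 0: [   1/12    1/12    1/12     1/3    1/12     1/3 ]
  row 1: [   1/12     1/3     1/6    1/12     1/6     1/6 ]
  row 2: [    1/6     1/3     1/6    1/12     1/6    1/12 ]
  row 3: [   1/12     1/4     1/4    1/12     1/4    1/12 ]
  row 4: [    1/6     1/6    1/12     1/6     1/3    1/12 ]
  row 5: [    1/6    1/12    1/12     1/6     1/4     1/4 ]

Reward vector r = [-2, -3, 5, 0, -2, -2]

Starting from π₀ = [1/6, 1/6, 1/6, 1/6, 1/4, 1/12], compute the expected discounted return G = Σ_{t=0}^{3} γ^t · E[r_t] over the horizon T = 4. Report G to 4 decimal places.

G = -2.5219

t=0: π = [0.1667, 0.1667, 0.1667, 0.1667, 0.2500, 0.0833], E[r] = -0.6667, γ^t·E[r] = -0.666667, running G = -0.666667
t=1: π = [0.1250, 0.2153, 0.1389, 0.1528, 0.2153, 0.1528], E[r] = -0.9375, γ^t·E[r] = -0.750000, running G = -1.416667
t=2: π = [0.1256, 0.2153, 0.1383, 0.1453, 0.2176, 0.1580], E[r] = -0.9566, γ^t·E[r] = -0.612222, running G = -2.028889
t=3: π = [0.1262, 0.2141, 0.1370, 0.1460, 0.2177, 0.1590], E[r] = -0.9630, γ^t·E[r] = -0.493037, running G = -2.521926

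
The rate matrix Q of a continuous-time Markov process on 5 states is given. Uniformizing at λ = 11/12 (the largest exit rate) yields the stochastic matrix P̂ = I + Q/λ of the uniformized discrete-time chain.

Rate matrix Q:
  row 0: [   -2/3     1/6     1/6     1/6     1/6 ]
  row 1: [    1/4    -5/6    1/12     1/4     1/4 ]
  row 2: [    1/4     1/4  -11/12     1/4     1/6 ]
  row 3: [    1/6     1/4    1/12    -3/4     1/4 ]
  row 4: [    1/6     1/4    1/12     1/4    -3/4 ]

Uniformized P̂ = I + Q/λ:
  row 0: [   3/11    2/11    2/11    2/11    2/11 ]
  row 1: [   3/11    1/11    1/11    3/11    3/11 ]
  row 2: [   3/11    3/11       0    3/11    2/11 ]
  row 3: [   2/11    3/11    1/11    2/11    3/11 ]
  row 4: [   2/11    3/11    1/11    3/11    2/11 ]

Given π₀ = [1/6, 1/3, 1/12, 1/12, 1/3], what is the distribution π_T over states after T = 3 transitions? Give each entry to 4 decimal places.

t=0: π = [0.1667, 0.3333, 0.0833, 0.0833, 0.3333]
t=1: π = [0.2348, 0.1970, 0.0985, 0.2500, 0.2197]
t=2: π = [0.2300, 0.2156, 0.1033, 0.2287, 0.2225]
t=3: π = [0.2317, 0.2126, 0.1024, 0.2310, 0.2222]

π = [0.2317, 0.2126, 0.1024, 0.2310, 0.2222]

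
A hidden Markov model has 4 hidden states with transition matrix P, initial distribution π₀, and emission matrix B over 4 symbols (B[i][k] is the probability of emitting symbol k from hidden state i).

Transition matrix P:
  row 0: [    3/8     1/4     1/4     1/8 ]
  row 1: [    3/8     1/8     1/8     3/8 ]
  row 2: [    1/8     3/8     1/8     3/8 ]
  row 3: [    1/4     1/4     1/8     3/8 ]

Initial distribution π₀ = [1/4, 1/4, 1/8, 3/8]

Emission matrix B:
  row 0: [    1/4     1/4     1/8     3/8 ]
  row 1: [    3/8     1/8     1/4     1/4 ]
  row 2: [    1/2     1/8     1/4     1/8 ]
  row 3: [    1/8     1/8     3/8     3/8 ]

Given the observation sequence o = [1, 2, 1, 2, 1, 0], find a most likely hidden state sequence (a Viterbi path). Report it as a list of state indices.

t=0: δ = [6.250e-02, 3.125e-02, 1.562e-02, 4.688e-02]  (obs o_0=1)
t=1: δ = [2.930e-03, 3.906e-03, 3.906e-03, 6.592e-03]  ψ = [0, 0, 0, 3]  (obs o_1=2)
t=2: δ = [4.120e-04, 2.060e-04, 1.030e-04, 3.090e-04]  ψ = [3, 3, 3, 3]  (obs o_2=1)
t=3: δ = [1.931e-05, 2.575e-05, 2.575e-05, 4.345e-05]  ψ = [0, 0, 0, 3]  (obs o_3=2)
t=4: δ = [2.716e-06, 1.358e-06, 6.789e-07, 2.037e-06]  ψ = [3, 3, 3, 3]  (obs o_4=1)
t=5: δ = [2.546e-07, 2.546e-07, 3.395e-07, 9.548e-08]  ψ = [0, 0, 0, 3]  (obs o_5=0)
backtrack: best end state = 2; path = [3, 3, 3, 3, 0, 2]

path = [3, 3, 3, 3, 0, 2]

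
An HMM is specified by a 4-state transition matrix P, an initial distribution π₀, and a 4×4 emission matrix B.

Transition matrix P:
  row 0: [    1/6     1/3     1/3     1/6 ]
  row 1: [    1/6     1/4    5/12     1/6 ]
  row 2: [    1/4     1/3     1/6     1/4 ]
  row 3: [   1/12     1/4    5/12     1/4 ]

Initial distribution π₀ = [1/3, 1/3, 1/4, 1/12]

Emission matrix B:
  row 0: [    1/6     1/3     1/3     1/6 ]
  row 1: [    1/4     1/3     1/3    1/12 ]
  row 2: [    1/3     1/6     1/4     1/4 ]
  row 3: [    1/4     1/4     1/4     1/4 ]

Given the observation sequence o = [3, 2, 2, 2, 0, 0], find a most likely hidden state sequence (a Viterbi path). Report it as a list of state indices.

t=0: δ = [5.556e-02, 2.778e-02, 6.250e-02, 2.083e-02]  (obs o_0=3)
t=1: δ = [5.208e-03, 6.944e-03, 4.630e-03, 3.906e-03]  ψ = [2, 2, 0, 2]  (obs o_1=2)
t=2: δ = [3.858e-04, 5.787e-04, 7.234e-04, 2.894e-04]  ψ = [1, 0, 1, 1]  (obs o_2=2)
t=3: δ = [6.028e-05, 8.038e-05, 6.028e-05, 4.521e-05]  ψ = [2, 2, 1, 2]  (obs o_3=2)
t=4: δ = [2.512e-06, 5.023e-06, 1.116e-05, 3.768e-06]  ψ = [2, 0, 1, 2]  (obs o_4=0)
t=5: δ = [4.651e-07, 9.303e-07, 6.977e-07, 6.977e-07]  ψ = [2, 2, 1, 2]  (obs o_5=0)
backtrack: best end state = 1; path = [2, 1, 2, 1, 2, 1]

path = [2, 1, 2, 1, 2, 1]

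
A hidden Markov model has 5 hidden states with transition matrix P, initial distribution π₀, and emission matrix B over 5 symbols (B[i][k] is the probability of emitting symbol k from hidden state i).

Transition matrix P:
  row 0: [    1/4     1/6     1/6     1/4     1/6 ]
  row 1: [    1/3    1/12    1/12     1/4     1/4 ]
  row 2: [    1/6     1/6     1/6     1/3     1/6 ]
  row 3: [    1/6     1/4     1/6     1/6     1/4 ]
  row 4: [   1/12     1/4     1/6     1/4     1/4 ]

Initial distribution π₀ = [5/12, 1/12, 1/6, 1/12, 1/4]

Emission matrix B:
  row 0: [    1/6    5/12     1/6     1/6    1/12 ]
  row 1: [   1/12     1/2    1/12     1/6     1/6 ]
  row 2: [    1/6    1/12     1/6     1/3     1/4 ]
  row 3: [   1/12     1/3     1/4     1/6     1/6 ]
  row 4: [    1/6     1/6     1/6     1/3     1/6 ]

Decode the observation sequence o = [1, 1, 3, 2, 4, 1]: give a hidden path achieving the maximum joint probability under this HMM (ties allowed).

t=0: δ = [1.736e-01, 4.167e-02, 1.389e-02, 2.778e-02, 4.167e-02]  (obs o_0=1)
t=1: δ = [1.808e-02, 1.447e-02, 2.411e-03, 1.447e-02, 4.823e-03]  ψ = [0, 0, 0, 0, 0]  (obs o_1=1)
t=2: δ = [8.038e-04, 6.028e-04, 1.005e-03, 7.535e-04, 1.206e-03]  ψ = [1, 3, 0, 0, 1]  (obs o_2=3)
t=3: δ = [3.349e-05, 2.512e-05, 3.349e-05, 8.372e-05, 5.023e-05]  ψ = [0, 4, 4, 2, 4]  (obs o_3=2)
t=4: δ = [1.163e-06, 3.489e-06, 3.489e-06, 2.326e-06, 3.489e-06]  ψ = [3, 3, 3, 3, 3]  (obs o_4=4)
t=5: δ = [4.845e-07, 4.361e-07, 4.845e-08, 3.876e-07, 1.454e-07]  ψ = [1, 4, 2, 2, 1]  (obs o_5=1)
backtrack: best end state = 0; path = [0, 0, 2, 3, 1, 0]

path = [0, 0, 2, 3, 1, 0]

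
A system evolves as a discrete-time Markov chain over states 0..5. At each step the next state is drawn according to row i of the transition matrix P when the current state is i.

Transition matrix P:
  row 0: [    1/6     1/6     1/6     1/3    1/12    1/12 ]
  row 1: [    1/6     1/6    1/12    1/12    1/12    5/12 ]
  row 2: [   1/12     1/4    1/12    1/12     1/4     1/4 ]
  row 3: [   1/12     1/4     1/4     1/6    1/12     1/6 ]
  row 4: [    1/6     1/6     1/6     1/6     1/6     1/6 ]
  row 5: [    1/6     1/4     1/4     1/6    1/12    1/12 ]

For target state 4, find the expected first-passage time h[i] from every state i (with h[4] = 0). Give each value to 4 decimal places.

h = [9.0055, 9.1140, 7.6369, 8.9091, 0.0000, 8.9165]

First-step conditioning: h[4] = 0; for i ≠ 4, h[i] = 1 + Σ_k P[i][k]·h[k].
  h[0] = 1 + 1/6·h[0] + 1/6·h[1] + 1/6·h[2] + 1/3·h[3] + 1/12·h[5]
  h[1] = 1 + 1/6·h[0] + 1/6·h[1] + 1/12·h[2] + 1/12·h[3] + 5/12·h[5]
  h[2] = 1 + 1/12·h[0] + 1/4·h[1] + 1/12·h[2] + 1/12·h[3] + 1/4·h[5]
  h[3] = 1 + 1/12·h[0] + 1/4·h[1] + 1/4·h[2] + 1/6·h[3] + 1/6·h[5]
  h[5] = 1 + 1/6·h[0] + 1/4·h[1] + 1/4·h[2] + 1/6·h[3] + 1/12·h[5]
Solving the 5×5 linear system over states ≠ 4 gives exactly h = [320748/35617, 324612/35617, 272004/35617, 317316/35617, 0, 317580/35617] (h[4] = 0 is the target).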